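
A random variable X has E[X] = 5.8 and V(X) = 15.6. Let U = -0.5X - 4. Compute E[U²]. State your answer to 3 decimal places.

51.510

E[-0.5X - 4] = -0.5·5.8 − 4 = -6.9
V(-0.5X - 4) = (-0.5)²·15.6 = 3.9
E[U²] = V(U) + (E[U])² = 3.9 + (-6.9)² = 51.51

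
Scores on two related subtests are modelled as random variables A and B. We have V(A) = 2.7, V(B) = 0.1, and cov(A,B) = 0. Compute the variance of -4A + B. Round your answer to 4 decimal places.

V(-4A + B) = (-4)²·V(A) + (1)²·V(B) + 2·(-4)·(1)·cov(A,B)
= 16·2.7 + 1·0.1 + -8·0 = 43.3

43.3000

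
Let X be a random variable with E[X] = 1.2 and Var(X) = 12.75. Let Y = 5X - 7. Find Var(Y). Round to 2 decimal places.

Var(5X - 7) = (5)²·Var(X) = 25·12.75 = 318.75

318.75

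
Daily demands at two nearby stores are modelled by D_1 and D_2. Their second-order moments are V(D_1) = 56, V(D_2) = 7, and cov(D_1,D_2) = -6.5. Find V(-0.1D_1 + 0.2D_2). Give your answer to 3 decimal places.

1.100

V(-0.1D_1 + 0.2D_2) = (-0.1)²·V(D_1) + (0.2)²·V(D_2) + 2·(-0.1)·(0.2)·cov(D_1,D_2)
= 0.01·56 + 0.04·7 + -0.04·-6.5 = 1.1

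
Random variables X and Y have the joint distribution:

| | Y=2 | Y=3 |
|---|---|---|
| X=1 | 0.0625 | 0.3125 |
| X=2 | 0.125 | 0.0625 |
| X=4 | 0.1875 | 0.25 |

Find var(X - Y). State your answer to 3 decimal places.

2.359

E[X] = 2.5,  E[Y] = 2.625,  E[XY] = 6.4375
var(X) = 8.125 − (2.5)² = 1.875;  var(Y) = 7.125 − (2.625)² = 0.234375
cov(X,Y) = 6.4375 − (2.5)(2.625) = -0.125
var(X - Y) = (1)²·1.875 + (-1)²·0.234375 + 2·(1)·(-1)·-0.125 = 2.359375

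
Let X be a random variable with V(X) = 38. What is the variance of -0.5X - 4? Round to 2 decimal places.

V(-0.5X - 4) = (-0.5)²·V(X) = 0.25·38 = 9.5

9.50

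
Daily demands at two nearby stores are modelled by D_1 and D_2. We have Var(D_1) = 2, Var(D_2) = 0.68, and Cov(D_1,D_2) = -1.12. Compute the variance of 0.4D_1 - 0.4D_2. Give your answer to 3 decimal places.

0.787

Var(0.4D_1 - 0.4D_2) = (0.4)²·Var(D_1) + (-0.4)²·Var(D_2) + 2·(0.4)·(-0.4)·Cov(D_1,D_2)
= 0.16·2 + 0.16·0.68 + -0.32·-1.12 = 0.7872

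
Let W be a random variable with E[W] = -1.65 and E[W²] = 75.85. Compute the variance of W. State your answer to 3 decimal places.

Var(W) = 75.85 − (-1.65)² = 73.1275

73.128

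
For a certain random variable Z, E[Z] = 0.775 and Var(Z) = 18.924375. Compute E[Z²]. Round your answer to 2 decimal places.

19.53

E[Z²] = Var(Z) + (E[Z])² = 18.924375 + (0.775)² = 19.525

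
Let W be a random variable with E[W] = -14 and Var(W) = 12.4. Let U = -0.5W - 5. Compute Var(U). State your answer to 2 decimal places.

Var(-0.5W - 5) = (-0.5)²·Var(W) = 0.25·12.4 = 3.1

3.10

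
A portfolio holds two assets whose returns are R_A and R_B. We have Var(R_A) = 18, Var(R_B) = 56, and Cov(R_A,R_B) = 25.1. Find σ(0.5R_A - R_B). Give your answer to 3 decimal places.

Var(0.5R_A - R_B) = (0.5)²·Var(R_A) + (-1)²·Var(R_B) + 2·(0.5)·(-1)·Cov(R_A,R_B)
= 0.25·18 + 1·56 + -1·25.1 = 35.4
σ(0.5R_A - R_B) = √35.4 ≈ 5.950

5.950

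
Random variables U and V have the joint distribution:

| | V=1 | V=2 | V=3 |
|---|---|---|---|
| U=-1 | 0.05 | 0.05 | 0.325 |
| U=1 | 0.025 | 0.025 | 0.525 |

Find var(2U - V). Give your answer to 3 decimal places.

3.799

E[U] = 0.15,  E[V] = 2.775,  E[UV] = 0.525
var(U) = 1 − (0.15)² = 0.9775;  var(V) = 8.025 − (2.775)² = 0.324375
cov(U,V) = 0.525 − (0.15)(2.775) = 0.10875
var(2U - V) = (2)²·0.9775 + (-1)²·0.324375 + 2·(2)·(-1)·0.10875 = 3.799375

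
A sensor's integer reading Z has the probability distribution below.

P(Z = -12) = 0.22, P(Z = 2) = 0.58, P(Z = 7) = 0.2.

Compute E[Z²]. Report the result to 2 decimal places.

43.80

E[Z²] = (-12)²(0.22) + (2)²(0.58) + (7)²(0.2) = 43.8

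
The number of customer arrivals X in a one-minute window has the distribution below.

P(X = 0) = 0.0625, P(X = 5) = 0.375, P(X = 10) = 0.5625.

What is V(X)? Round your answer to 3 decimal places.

9.375

E[X] = (0)(0.0625) + (5)(0.375) + (10)(0.5625) = 7.5
E[X²] = (0)²(0.0625) + (5)²(0.375) + (10)²(0.5625) = 65.625
V(X) = E[X²] − (E[X])² = 65.625 − (7.5)² = 9.375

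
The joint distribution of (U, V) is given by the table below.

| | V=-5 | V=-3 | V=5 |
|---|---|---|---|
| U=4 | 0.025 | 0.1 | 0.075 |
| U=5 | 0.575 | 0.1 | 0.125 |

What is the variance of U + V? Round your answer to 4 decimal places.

E[U] = 4.8,  E[V] = -2.6,  E[UV] = -12.95
Var(U) = 23.2 − (4.8)² = 0.16;  Var(V) = 21.8 − (-2.6)² = 15.04
Cov(U,V) = -12.95 − (4.8)(-2.6) = -0.47
Var(U + V) = (1)²·0.16 + (1)²·15.04 + 2·(1)·(1)·-0.47 = 14.26

14.2600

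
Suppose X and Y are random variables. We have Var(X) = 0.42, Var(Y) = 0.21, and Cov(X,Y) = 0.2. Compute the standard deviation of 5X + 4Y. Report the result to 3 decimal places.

Var(5X + 4Y) = (5)²·Var(X) + (4)²·Var(Y) + 2·(5)·(4)·Cov(X,Y)
= 25·0.42 + 16·0.21 + 40·0.2 = 21.86
SD(5X + 4Y) = √21.86 ≈ 4.675

4.675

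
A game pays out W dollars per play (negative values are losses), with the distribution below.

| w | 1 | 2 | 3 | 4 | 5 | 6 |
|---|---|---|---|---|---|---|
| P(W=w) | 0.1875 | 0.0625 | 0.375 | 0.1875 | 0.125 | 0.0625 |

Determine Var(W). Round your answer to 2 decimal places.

E[W] = (1)(0.1875) + (2)(0.0625) + (3)(0.375) + (4)(0.1875) + (5)(0.125) + (6)(0.0625) = 3.1875
E[W²] = (1)²(0.1875) + (2)²(0.0625) + (3)²(0.375) + (4)²(0.1875) + (5)²(0.125) + (6)²(0.0625) = 12.1875
Var(W) = E[W²] − (E[W])² = 12.1875 − (3.1875)² = 2.02734375

2.03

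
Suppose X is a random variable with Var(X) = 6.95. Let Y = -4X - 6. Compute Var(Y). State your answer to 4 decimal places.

111.2000

Var(-4X - 6) = (-4)²·Var(X) = 16·6.95 = 111.2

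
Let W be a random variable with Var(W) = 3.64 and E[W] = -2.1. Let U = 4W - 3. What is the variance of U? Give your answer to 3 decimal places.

Var(4W - 3) = (4)²·Var(W) = 16·3.64 = 58.24

58.240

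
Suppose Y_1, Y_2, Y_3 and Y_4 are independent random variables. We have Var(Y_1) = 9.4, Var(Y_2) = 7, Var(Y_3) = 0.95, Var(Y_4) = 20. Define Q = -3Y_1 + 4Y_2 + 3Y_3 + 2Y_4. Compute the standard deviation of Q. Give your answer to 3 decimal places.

16.886

By independence, Var(Q) = (-3)²Var(Y_1) + (4)²Var(Y_2) + (3)²Var(Y_3) + (2)²Var(Y_4)
= (-3)²·9.4 + (4)²·7 + (3)²·0.95 + (2)²·20 = 285.15
sd(Q) = √285.15 ≈ 16.886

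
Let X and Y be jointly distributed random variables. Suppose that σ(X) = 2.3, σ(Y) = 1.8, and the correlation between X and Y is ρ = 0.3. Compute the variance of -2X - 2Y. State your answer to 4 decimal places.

44.0560

Var(X) = (2.3)² = 5.29;  Var(Y) = (1.8)² = 3.24
cov(X,Y) = ρ·σ(X)·σ(Y) = 0.3·2.3·1.8 = 1.242
Var(-2X - 2Y) = (-2)²·Var(X) + (-2)²·Var(Y) + 2·(-2)·(-2)·cov(X,Y)
= 4·5.29 + 4·3.24 + 8·1.242 = 44.056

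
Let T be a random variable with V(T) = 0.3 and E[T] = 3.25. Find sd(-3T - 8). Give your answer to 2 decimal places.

1.64

V(-3T - 8) = (-3)²·0.3 = 2.7
sd(-3T - 8) = √2.7 ≈ 1.64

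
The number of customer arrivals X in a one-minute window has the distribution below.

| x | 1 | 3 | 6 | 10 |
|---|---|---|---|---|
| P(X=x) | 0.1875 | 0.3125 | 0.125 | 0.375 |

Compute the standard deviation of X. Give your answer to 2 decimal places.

3.66

E[X] = (1)(0.1875) + (3)(0.3125) + (6)(0.125) + (10)(0.375) = 5.625
E[X²] = (1)²(0.1875) + (3)²(0.3125) + (6)²(0.125) + (10)²(0.375) = 45
Var(X) = E[X²] − (E[X])² = 45 − (5.625)² = 13.359375
SD(X) = √13.359375 ≈ 3.66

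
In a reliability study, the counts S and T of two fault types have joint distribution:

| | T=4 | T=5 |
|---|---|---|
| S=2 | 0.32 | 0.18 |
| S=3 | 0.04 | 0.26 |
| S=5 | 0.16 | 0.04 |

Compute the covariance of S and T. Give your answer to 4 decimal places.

-0.0520

E[S] = 2.9,  E[T] = 4.48
E[ST] = 12.94
Cov(S,T) = E[ST] − E[S]E[T] = 12.94 − (2.9)(4.48) = -0.052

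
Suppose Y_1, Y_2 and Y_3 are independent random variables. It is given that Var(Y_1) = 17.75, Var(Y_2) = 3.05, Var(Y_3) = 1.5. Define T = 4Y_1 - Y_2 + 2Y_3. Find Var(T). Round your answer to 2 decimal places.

293.05

By independence, Var(T) = (4)²Var(Y_1) + (-1)²Var(Y_2) + (2)²Var(Y_3)
= (4)²·17.75 + (-1)²·3.05 + (2)²·1.5 = 293.05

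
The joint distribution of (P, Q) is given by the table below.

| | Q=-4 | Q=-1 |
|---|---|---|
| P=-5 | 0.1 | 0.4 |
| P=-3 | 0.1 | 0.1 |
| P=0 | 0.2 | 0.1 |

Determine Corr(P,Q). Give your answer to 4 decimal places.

-0.4147

E[P] = -3.1,  E[Q] = -2.2
E[PQ] = 5.5
Cov(P,Q) = E[PQ] − E[P]E[Q] = 5.5 − (-3.1)(-2.2) = -1.32
V(P) = 4.69,  V(Q) = 2.16
ρ = -1.32 / √(4.69·2.16) ≈ -0.4147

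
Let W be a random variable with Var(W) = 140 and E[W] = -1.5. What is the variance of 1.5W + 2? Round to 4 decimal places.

Var(1.5W + 2) = (1.5)²·Var(W) = 2.25·140 = 315

315.0000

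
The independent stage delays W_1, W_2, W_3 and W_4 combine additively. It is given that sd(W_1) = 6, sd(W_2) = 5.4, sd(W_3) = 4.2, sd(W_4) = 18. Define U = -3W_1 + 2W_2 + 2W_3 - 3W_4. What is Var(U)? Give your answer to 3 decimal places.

Var(W_1) = 36, Var(W_2) = 29.16, Var(W_3) = 17.64, Var(W_4) = 324
By independence, Var(U) = (-3)²Var(W_1) + (2)²Var(W_2) + (2)²Var(W_3) + (-3)²Var(W_4)
= (-3)²·36 + (2)²·29.16 + (2)²·17.64 + (-3)²·324 = 3427.2

3427.200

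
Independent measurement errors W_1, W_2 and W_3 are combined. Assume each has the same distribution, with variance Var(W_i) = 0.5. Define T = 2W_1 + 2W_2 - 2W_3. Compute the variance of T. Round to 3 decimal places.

By independence, Var(T) = (2)²Var(W_1) + (2)²Var(W_2) + (-2)²Var(W_3)
= (2)²·0.5 + (2)²·0.5 + (-2)²·0.5 = 6

6.000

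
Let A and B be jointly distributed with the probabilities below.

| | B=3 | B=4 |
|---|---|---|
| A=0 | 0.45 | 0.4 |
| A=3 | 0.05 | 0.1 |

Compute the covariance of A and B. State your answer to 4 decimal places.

0.0750

E[A] = 0.45,  E[B] = 3.5
E[AB] = 1.65
Cov(A,B) = E[AB] − E[A]E[B] = 1.65 − (0.45)(3.5) = 0.075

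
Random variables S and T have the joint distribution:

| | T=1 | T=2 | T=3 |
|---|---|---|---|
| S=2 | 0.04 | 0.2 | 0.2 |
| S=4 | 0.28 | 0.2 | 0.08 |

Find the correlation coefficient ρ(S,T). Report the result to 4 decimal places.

-0.4625

E[S] = 3.12,  E[T] = 1.96
E[ST] = 5.76
Cov(S,T) = E[ST] − E[S]E[T] = 5.76 − (3.12)(1.96) = -0.3552
Var(S) = 0.9856,  Var(T) = 0.5984
ρ = -0.3552 / √(0.9856·0.5984) ≈ -0.4625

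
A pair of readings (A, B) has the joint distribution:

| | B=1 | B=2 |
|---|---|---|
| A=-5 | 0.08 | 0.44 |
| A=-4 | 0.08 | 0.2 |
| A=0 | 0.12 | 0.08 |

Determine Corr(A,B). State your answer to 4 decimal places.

E[A] = -3.72,  E[B] = 1.72
E[AB] = -6.72
cov(A,B) = E[AB] − E[A]E[B] = -6.72 − (-3.72)(1.72) = -0.3216
V(A) = 3.6416,  V(B) = 0.2016
ρ = -0.3216 / √(3.6416·0.2016) ≈ -0.3753

-0.3753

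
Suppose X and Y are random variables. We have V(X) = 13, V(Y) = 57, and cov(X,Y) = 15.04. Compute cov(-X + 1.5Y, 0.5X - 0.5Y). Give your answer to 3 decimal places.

-30.450

cov(-X + 1.5Y, 0.5X - 0.5Y) = (-1)(0.5)V(X) + (1.5)(-0.5)V(Y) + [(-1)(-0.5) + (1.5)(0.5)]cov(X,Y)
= -0.5·13 + -0.75·57 + 1.25·15.04 = -30.45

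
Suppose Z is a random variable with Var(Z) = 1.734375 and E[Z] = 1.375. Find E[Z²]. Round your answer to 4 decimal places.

E[Z²] = Var(Z) + (E[Z])² = 1.734375 + (1.375)² = 3.625

3.6250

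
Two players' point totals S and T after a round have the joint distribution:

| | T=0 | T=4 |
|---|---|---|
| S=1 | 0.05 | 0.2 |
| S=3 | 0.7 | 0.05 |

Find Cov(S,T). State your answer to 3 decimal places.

-1.100

E[S] = 2.5,  E[T] = 1
E[ST] = 1.4
Cov(S,T) = E[ST] − E[S]E[T] = 1.4 − (2.5)(1) = -1.1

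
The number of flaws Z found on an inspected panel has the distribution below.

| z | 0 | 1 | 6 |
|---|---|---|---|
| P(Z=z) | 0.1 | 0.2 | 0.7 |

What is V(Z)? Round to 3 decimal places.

E[Z] = (0)(0.1) + (1)(0.2) + (6)(0.7) = 4.4
E[Z²] = (0)²(0.1) + (1)²(0.2) + (6)²(0.7) = 25.4
V(Z) = E[Z²] − (E[Z])² = 25.4 − (4.4)² = 6.04

6.040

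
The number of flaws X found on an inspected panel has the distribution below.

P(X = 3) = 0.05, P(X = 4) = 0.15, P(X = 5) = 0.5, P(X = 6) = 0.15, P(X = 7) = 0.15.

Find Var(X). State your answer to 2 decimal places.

E[X] = (3)(0.05) + (4)(0.15) + (5)(0.5) + (6)(0.15) + (7)(0.15) = 5.2
E[X²] = (3)²(0.05) + (4)²(0.15) + (5)²(0.5) + (6)²(0.15) + (7)²(0.15) = 28.1
Var(X) = E[X²] − (E[X])² = 28.1 − (5.2)² = 1.06

1.06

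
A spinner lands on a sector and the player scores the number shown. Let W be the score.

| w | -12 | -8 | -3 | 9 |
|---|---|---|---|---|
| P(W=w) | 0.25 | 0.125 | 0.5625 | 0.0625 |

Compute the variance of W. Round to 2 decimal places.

27.86

E[W] = (-12)(0.25) + (-8)(0.125) + (-3)(0.5625) + (9)(0.0625) = -5.125
E[W²] = (-12)²(0.25) + (-8)²(0.125) + (-3)²(0.5625) + (9)²(0.0625) = 54.125
V(W) = E[W²] − (E[W])² = 54.125 − (-5.125)² = 27.859375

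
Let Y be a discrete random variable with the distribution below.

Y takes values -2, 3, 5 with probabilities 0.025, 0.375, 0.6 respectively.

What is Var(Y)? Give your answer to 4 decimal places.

1.8694

E[Y] = (-2)(0.025) + (3)(0.375) + (5)(0.6) = 4.075
E[Y²] = (-2)²(0.025) + (3)²(0.375) + (5)²(0.6) = 18.475
Var(Y) = E[Y²] − (E[Y])² = 18.475 − (4.075)² = 1.869375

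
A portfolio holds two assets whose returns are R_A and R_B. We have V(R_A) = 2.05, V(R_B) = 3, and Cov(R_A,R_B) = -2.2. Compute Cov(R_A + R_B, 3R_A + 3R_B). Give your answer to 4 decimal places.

Cov(R_A + R_B, 3R_A + 3R_B) = (1)(3)V(R_A) + (1)(3)V(R_B) + [(1)(3) + (1)(3)]Cov(R_A,R_B)
= 3·2.05 + 3·3 + 6·-2.2 = 1.95

1.9500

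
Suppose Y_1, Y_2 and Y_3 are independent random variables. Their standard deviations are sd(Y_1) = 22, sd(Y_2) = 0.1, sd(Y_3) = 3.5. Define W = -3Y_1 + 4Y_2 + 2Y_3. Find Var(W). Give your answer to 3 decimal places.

4405.160

Var(Y_1) = 484, Var(Y_2) = 0.01, Var(Y_3) = 12.25
By independence, Var(W) = (-3)²Var(Y_1) + (4)²Var(Y_2) + (2)²Var(Y_3)
= (-3)²·484 + (4)²·0.01 + (2)²·12.25 = 4405.16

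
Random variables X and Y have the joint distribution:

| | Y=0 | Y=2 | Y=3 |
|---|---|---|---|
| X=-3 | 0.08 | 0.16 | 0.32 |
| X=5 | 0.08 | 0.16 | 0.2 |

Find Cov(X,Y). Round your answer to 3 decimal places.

E[X] = 0.52,  E[Y] = 2.2
E[XY] = 0.76
Cov(X,Y) = E[XY] − E[X]E[Y] = 0.76 − (0.52)(2.2) = -0.384

-0.384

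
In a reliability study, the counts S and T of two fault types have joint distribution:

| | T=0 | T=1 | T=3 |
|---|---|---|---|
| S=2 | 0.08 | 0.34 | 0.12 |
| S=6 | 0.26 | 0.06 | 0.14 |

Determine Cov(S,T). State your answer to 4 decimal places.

E[S] = 3.84,  E[T] = 1.18
E[ST] = 4.28
Cov(S,T) = E[ST] − E[S]E[T] = 4.28 − (3.84)(1.18) = -0.2512

-0.2512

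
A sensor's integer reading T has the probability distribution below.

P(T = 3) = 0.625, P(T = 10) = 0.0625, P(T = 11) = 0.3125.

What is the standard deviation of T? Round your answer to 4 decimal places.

3.7992

E[T] = (3)(0.625) + (10)(0.0625) + (11)(0.3125) = 5.9375
E[T²] = (3)²(0.625) + (10)²(0.0625) + (11)²(0.3125) = 49.6875
Var(T) = E[T²] − (E[T])² = 49.6875 − (5.9375)² = 14.43359375
sd(T) = √14.43359375 ≈ 3.7992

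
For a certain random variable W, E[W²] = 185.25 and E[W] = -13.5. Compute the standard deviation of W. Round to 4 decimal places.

var(W) = 185.25 − (-13.5)² = 3
σ(W) = √3 ≈ 1.7321

1.7321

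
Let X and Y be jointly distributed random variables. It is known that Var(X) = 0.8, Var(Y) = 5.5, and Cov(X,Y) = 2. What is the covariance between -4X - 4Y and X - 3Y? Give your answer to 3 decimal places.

78.800

Cov(-4X - 4Y, X - 3Y) = (-4)(1)Var(X) + (-4)(-3)Var(Y) + [(-4)(-3) + (-4)(1)]Cov(X,Y)
= -4·0.8 + 12·5.5 + 8·2 = 78.8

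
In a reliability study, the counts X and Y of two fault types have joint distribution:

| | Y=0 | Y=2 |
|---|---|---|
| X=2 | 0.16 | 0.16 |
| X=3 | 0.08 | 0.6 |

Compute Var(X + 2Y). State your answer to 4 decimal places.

3.8016

E[X] = 2.68,  E[Y] = 1.52,  E[XY] = 4.24
Var(X) = 7.4 − (2.68)² = 0.2176;  Var(Y) = 3.04 − (1.52)² = 0.7296
Cov(X,Y) = 4.24 − (2.68)(1.52) = 0.1664
Var(X + 2Y) = (1)²·0.2176 + (2)²·0.7296 + 2·(1)·(2)·0.1664 = 3.8016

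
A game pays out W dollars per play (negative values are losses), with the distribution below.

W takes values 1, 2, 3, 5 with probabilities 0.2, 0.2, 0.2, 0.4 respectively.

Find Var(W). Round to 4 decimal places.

E[W] = (1)(0.2) + (2)(0.2) + (3)(0.2) + (5)(0.4) = 3.2
E[W²] = (1)²(0.2) + (2)²(0.2) + (3)²(0.2) + (5)²(0.4) = 12.8
Var(W) = E[W²] − (E[W])² = 12.8 − (3.2)² = 2.56

2.5600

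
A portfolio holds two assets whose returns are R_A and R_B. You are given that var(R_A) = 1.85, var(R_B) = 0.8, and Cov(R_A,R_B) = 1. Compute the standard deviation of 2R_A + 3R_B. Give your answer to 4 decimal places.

var(2R_A + 3R_B) = (2)²·var(R_A) + (3)²·var(R_B) + 2·(2)·(3)·Cov(R_A,R_B)
= 4·1.85 + 9·0.8 + 12·1 = 26.6
σ(2R_A + 3R_B) = √26.6 ≈ 5.1575

5.1575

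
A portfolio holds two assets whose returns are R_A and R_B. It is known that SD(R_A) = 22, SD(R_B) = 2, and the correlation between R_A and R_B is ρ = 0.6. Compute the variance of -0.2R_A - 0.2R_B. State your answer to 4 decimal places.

Var(R_A) = (22)² = 484;  Var(R_B) = (2)² = 4
Cov(R_A,R_B) = ρ·SD(R_A)·SD(R_B) = 0.6·22·2 = 26.4
Var(-0.2R_A - 0.2R_B) = (-0.2)²·Var(R_A) + (-0.2)²·Var(R_B) + 2·(-0.2)·(-0.2)·Cov(R_A,R_B)
= 0.04·484 + 0.04·4 + 0.08·26.4 = 21.632

21.6320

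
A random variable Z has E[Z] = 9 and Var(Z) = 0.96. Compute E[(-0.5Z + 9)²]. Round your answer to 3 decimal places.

20.490

E[-0.5Z + 9] = -0.5·9 + 9 = 4.5
Var(-0.5Z + 9) = (-0.5)²·0.96 = 0.24
E[(-0.5Z + 9)²] = Var((-0.5Z + 9)) + (E[(-0.5Z + 9)])² = 0.24 + (4.5)² = 20.49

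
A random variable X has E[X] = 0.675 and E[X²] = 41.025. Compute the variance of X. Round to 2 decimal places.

40.57

V(X) = 41.025 − (0.675)² = 40.569375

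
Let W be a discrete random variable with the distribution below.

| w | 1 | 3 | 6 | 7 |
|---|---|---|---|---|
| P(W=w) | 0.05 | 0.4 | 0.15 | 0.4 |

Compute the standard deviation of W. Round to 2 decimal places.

E[W] = (1)(0.05) + (3)(0.4) + (6)(0.15) + (7)(0.4) = 4.95
E[W²] = (1)²(0.05) + (3)²(0.4) + (6)²(0.15) + (7)²(0.4) = 28.65
Var(W) = E[W²] − (E[W])² = 28.65 − (4.95)² = 4.1475
SD(W) = √4.1475 ≈ 2.04

2.04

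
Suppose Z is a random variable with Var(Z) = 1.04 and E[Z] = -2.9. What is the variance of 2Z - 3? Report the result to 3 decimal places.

Var(2Z - 3) = (2)²·Var(Z) = 4·1.04 = 4.16

4.160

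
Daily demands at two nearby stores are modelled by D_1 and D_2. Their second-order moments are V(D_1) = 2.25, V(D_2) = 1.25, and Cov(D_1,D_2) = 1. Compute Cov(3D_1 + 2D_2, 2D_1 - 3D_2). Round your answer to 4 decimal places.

Cov(3D_1 + 2D_2, 2D_1 - 3D_2) = (3)(2)V(D_1) + (2)(-3)V(D_2) + [(3)(-3) + (2)(2)]Cov(D_1,D_2)
= 6·2.25 + -6·1.25 + -5·1 = 1

1.0000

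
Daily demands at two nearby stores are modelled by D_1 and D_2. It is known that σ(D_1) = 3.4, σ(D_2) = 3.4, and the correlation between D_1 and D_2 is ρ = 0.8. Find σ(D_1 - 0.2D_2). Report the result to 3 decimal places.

2.885

V(D_1) = (3.4)² = 11.56;  V(D_2) = (3.4)² = 11.56
Cov(D_1,D_2) = ρ·σ(D_1)·σ(D_2) = 0.8·3.4·3.4 = 9.248
V(D_1 - 0.2D_2) = (1)²·V(D_1) + (-0.2)²·V(D_2) + 2·(1)·(-0.2)·Cov(D_1,D_2)
= 1·11.56 + 0.04·11.56 + -0.4·9.248 = 8.3232
σ(D_1 - 0.2D_2) = √8.3232 ≈ 2.885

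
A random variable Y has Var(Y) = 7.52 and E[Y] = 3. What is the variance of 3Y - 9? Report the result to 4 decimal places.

Var(3Y - 9) = (3)²·Var(Y) = 9·7.52 = 67.68

67.6800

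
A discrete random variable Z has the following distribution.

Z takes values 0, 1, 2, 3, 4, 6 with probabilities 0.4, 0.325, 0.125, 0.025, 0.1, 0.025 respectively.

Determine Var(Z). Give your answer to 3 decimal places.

2.110

E[Z] = (0)(0.4) + (1)(0.325) + (2)(0.125) + (3)(0.025) + (4)(0.1) + (6)(0.025) = 1.2
E[Z²] = (0)²(0.4) + (1)²(0.325) + (2)²(0.125) + (3)²(0.025) + (4)²(0.1) + (6)²(0.025) = 3.55
Var(Z) = E[Z²] − (E[Z])² = 3.55 − (1.2)² = 2.11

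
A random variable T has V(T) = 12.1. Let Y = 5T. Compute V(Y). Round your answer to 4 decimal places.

V(5T) = (5)²·V(T) = 25·12.1 = 302.5

302.5000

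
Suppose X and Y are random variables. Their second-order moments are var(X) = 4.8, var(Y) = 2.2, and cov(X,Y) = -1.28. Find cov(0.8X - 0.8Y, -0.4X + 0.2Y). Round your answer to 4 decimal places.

-2.5024

cov(0.8X - 0.8Y, -0.4X + 0.2Y) = (0.8)(-0.4)var(X) + (-0.8)(0.2)var(Y) + [(0.8)(0.2) + (-0.8)(-0.4)]cov(X,Y)
= -0.32·4.8 + -0.16·2.2 + 0.48·-1.28 = -2.5024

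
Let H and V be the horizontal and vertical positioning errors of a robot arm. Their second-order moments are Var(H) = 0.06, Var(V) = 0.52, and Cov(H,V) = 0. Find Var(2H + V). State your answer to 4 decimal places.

0.7600

Var(2H + V) = (2)²·Var(H) + (1)²·Var(V) + 2·(2)·(1)·Cov(H,V)
= 4·0.06 + 1·0.52 + 4·0 = 0.76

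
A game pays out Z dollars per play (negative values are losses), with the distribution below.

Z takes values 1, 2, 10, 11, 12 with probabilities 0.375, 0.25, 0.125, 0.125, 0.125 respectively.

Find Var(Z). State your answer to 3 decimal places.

E[Z] = (1)(0.375) + (2)(0.25) + (10)(0.125) + (11)(0.125) + (12)(0.125) = 5
E[Z²] = (1)²(0.375) + (2)²(0.25) + (10)²(0.125) + (11)²(0.125) + (12)²(0.125) = 47
Var(Z) = E[Z²] − (E[Z])² = 47 − (5)² = 22

22.000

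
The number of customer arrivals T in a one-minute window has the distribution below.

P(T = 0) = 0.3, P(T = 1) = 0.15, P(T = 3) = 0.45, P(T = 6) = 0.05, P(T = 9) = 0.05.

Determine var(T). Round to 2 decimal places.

4.99

E[T] = (0)(0.3) + (1)(0.15) + (3)(0.45) + (6)(0.05) + (9)(0.05) = 2.25
E[T²] = (0)²(0.3) + (1)²(0.15) + (3)²(0.45) + (6)²(0.05) + (9)²(0.05) = 10.05
var(T) = E[T²] − (E[T])² = 10.05 − (2.25)² = 4.9875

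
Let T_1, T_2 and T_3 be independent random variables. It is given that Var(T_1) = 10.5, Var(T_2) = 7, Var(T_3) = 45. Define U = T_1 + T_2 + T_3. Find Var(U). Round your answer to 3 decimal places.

62.500

By independence, Var(U) = (1)²Var(T_1) + (1)²Var(T_2) + (1)²Var(T_3)
= (1)²·10.5 + (1)²·7 + (1)²·45 = 62.5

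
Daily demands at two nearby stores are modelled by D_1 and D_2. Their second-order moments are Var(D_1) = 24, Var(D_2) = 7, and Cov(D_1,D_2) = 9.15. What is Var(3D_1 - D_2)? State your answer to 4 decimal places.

168.1000

Var(3D_1 - D_2) = (3)²·Var(D_1) + (-1)²·Var(D_2) + 2·(3)·(-1)·Cov(D_1,D_2)
= 9·24 + 1·7 + -6·9.15 = 168.1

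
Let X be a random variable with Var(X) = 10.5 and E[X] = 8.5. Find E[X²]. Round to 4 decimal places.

E[X²] = Var(X) + (E[X])² = 10.5 + (8.5)² = 82.75

82.7500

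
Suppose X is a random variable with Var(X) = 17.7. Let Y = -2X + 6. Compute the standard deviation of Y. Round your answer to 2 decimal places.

Var(-2X + 6) = (-2)²·17.7 = 70.8
σ(Y) = √70.8 ≈ 8.41

8.41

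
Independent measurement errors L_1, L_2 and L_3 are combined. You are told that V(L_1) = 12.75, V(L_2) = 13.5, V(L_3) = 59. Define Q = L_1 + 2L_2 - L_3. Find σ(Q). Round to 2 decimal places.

By independence, V(Q) = (1)²V(L_1) + (2)²V(L_2) + (-1)²V(L_3)
= (1)²·12.75 + (2)²·13.5 + (-1)²·59 = 125.75
σ(Q) = √125.75 ≈ 11.21

11.21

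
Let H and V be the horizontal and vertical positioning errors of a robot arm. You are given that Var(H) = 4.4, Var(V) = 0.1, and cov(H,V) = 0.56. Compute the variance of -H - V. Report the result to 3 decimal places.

Var(-H - V) = (-1)²·Var(H) + (-1)²·Var(V) + 2·(-1)·(-1)·cov(H,V)
= 1·4.4 + 1·0.1 + 2·0.56 = 5.62

5.620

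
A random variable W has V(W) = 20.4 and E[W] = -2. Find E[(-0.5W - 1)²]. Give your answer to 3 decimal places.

5.100

E[-0.5W - 1] = -0.5·-2 − 1 = 0
V(-0.5W - 1) = (-0.5)²·20.4 = 5.1
E[(-0.5W - 1)²] = V((-0.5W - 1)) + (E[(-0.5W - 1)])² = 5.1 + (0)² = 5.1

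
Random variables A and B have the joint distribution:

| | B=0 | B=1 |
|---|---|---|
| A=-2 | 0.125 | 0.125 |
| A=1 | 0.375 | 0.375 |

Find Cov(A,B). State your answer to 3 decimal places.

0.000

E[A] = 0.25,  E[B] = 0.5
E[AB] = 0.125
Cov(A,B) = E[AB] − E[A]E[B] = 0.125 − (0.25)(0.5) = 0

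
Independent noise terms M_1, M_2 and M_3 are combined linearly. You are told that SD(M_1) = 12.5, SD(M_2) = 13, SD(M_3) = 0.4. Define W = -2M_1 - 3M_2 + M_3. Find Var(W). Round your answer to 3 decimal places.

Var(M_1) = 156.25, Var(M_2) = 169, Var(M_3) = 0.16
By independence, Var(W) = (-2)²Var(M_1) + (-3)²Var(M_2) + (1)²Var(M_3)
= (-2)²·156.25 + (-3)²·169 + (1)²·0.16 = 2146.16

2146.160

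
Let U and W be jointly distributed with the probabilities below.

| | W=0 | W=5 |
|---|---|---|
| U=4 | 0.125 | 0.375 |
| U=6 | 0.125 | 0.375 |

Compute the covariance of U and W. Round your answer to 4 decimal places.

0.0000

E[U] = 5,  E[W] = 3.75
E[UW] = 18.75
Cov(U,W) = E[UW] − E[U]E[W] = 18.75 − (5)(3.75) = 0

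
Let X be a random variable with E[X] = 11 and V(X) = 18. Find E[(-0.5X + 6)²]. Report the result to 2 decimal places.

E[-0.5X + 6] = -0.5·11 + 6 = 0.5
V(-0.5X + 6) = (-0.5)²·18 = 4.5
E[(-0.5X + 6)²] = V((-0.5X + 6)) + (E[(-0.5X + 6)])² = 4.5 + (0.5)² = 4.75

4.75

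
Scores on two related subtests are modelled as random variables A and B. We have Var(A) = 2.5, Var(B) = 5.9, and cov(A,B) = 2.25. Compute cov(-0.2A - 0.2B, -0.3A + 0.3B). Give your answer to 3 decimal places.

-0.204

cov(-0.2A - 0.2B, -0.3A + 0.3B) = (-0.2)(-0.3)Var(A) + (-0.2)(0.3)Var(B) + [(-0.2)(0.3) + (-0.2)(-0.3)]cov(A,B)
= 0.06·2.5 + -0.06·5.9 + 0·2.25 = -0.204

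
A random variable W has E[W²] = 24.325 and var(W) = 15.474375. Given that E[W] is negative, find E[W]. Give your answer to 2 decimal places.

(E[W])² = E[W²] − var(W) = 24.325 − 15.474375 = 8.850625
E[W] = −√8.850625 = -2.975

-2.98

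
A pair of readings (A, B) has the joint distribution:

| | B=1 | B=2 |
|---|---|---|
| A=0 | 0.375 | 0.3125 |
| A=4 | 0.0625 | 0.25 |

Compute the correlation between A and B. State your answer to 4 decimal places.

0.3228

E[A] = 1.25,  E[B] = 1.5625
E[AB] = 2.25
Cov(A,B) = E[AB] − E[A]E[B] = 2.25 − (1.25)(1.5625) = 0.296875
var(A) = 3.4375,  var(B) = 0.24609375
ρ = 0.296875 / √(3.4375·0.24609375) ≈ 0.3228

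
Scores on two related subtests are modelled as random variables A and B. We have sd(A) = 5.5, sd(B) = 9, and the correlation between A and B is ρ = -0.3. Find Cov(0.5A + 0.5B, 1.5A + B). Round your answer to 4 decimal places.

Var(A) = (5.5)² = 30.25;  Var(B) = (9)² = 81
Cov(A,B) = ρ·sd(A)·sd(B) = -0.3·5.5·9 = -14.85
Cov(0.5A + 0.5B, 1.5A + B) = (0.5)(1.5)Var(A) + (0.5)(1)Var(B) + [(0.5)(1) + (0.5)(1.5)]Cov(A,B)
= 0.75·30.25 + 0.5·81 + 1.25·-14.85 = 44.625

44.6250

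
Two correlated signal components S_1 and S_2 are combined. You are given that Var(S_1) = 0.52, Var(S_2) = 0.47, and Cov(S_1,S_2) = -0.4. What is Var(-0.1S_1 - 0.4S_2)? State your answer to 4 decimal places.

0.0484

Var(-0.1S_1 - 0.4S_2) = (-0.1)²·Var(S_1) + (-0.4)²·Var(S_2) + 2·(-0.1)·(-0.4)·Cov(S_1,S_2)
= 0.01·0.52 + 0.16·0.47 + 0.08·-0.4 = 0.0484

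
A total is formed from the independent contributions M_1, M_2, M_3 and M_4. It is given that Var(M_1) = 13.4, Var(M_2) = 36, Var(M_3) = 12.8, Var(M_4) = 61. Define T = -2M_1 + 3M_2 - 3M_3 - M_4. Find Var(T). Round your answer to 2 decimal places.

By independence, Var(T) = (-2)²Var(M_1) + (3)²Var(M_2) + (-3)²Var(M_3) + (-1)²Var(M_4)
= (-2)²·13.4 + (3)²·36 + (-3)²·12.8 + (-1)²·61 = 553.8

553.80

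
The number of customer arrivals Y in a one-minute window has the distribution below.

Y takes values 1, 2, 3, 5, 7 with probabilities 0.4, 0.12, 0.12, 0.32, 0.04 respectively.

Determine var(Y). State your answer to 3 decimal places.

E[Y] = (1)(0.4) + (2)(0.12) + (3)(0.12) + (5)(0.32) + (7)(0.04) = 2.88
E[Y²] = (1)²(0.4) + (2)²(0.12) + (3)²(0.12) + (5)²(0.32) + (7)²(0.04) = 11.92
var(Y) = E[Y²] − (E[Y])² = 11.92 − (2.88)² = 3.6256

3.626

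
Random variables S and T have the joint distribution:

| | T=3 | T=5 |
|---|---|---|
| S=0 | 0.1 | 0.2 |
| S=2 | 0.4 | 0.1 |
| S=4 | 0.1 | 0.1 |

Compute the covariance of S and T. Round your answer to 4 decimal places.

E[S] = 1.8,  E[T] = 3.8
E[ST] = 6.6
cov(S,T) = E[ST] − E[S]E[T] = 6.6 − (1.8)(3.8) = -0.24

-0.2400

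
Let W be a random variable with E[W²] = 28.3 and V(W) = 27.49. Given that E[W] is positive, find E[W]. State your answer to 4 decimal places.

(E[W])² = E[W²] − V(W) = 28.3 − 27.49 = 0.81
E[W] = √0.81 = 0.9

0.9000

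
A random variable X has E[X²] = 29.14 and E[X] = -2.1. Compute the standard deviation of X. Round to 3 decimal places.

Var(X) = 29.14 − (-2.1)² = 24.73
SD(X) = √24.73 ≈ 4.973

4.973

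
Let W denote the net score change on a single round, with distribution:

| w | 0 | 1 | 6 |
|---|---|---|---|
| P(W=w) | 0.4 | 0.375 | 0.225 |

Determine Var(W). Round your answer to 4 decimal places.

5.4994

E[W] = (0)(0.4) + (1)(0.375) + (6)(0.225) = 1.725
E[W²] = (0)²(0.4) + (1)²(0.375) + (6)²(0.225) = 8.475
Var(W) = E[W²] − (E[W])² = 8.475 − (1.725)² = 5.499375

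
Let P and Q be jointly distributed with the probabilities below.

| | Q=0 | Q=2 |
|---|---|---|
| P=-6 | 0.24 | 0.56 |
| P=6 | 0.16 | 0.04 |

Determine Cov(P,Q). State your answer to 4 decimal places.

-1.9200

E[P] = -3.6,  E[Q] = 1.2
E[PQ] = -6.24
Cov(P,Q) = E[PQ] − E[P]E[Q] = -6.24 − (-3.6)(1.2) = -1.92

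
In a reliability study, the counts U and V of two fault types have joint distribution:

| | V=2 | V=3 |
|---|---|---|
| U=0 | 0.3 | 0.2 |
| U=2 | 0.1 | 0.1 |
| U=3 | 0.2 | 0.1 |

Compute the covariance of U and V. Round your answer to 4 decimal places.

-0.0200

E[U] = 1.3,  E[V] = 2.4
E[UV] = 3.1
Cov(U,V) = E[UV] − E[U]E[V] = 3.1 − (1.3)(2.4) = -0.02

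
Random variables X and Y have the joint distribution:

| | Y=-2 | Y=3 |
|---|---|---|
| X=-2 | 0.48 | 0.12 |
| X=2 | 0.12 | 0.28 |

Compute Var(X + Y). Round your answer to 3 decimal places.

E[X] = -0.4,  E[Y] = 0,  E[XY] = 2.4
Var(X) = 4 − (-0.4)² = 3.84;  Var(Y) = 6 − (0)² = 6
Cov(X,Y) = 2.4 − (-0.4)(0) = 2.4
Var(X + Y) = (1)²·3.84 + (1)²·6 + 2·(1)·(1)·2.4 = 14.64

14.640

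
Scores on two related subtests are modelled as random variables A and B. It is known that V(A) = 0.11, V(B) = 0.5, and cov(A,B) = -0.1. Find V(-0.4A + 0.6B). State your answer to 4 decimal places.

V(-0.4A + 0.6B) = (-0.4)²·V(A) + (0.6)²·V(B) + 2·(-0.4)·(0.6)·cov(A,B)
= 0.16·0.11 + 0.36·0.5 + -0.48·-0.1 = 0.2456

0.2456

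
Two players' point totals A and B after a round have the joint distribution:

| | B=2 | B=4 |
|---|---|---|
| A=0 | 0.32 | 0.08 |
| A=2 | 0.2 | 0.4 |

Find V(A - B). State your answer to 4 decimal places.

E[A] = 1.2,  E[B] = 2.96,  E[AB] = 4
V(A) = 2.4 − (1.2)² = 0.96;  V(B) = 9.76 − (2.96)² = 0.9984
Cov(A,B) = 4 − (1.2)(2.96) = 0.448
V(A - B) = (1)²·0.96 + (-1)²·0.9984 + 2·(1)·(-1)·0.448 = 1.0624

1.0624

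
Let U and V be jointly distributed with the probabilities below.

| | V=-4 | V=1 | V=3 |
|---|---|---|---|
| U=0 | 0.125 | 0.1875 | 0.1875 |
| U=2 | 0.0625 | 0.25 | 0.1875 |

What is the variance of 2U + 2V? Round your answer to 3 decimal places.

E[U] = 1,  E[V] = 0.8125,  E[UV] = 1.125
Var(U) = 2 − (1)² = 1;  Var(V) = 6.8125 − (0.8125)² = 6.15234375
Cov(U,V) = 1.125 − (1)(0.8125) = 0.3125
Var(2U + 2V) = (2)²·1 + (2)²·6.15234375 + 2·(2)·(2)·0.3125 = 31.109375

31.109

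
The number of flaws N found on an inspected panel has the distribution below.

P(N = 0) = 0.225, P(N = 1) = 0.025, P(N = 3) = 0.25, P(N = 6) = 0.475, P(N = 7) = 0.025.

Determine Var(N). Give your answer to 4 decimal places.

6.1600

E[N] = (0)(0.225) + (1)(0.025) + (3)(0.25) + (6)(0.475) + (7)(0.025) = 3.8
E[N²] = (0)²(0.225) + (1)²(0.025) + (3)²(0.25) + (6)²(0.475) + (7)²(0.025) = 20.6
Var(N) = E[N²] − (E[N])² = 20.6 − (3.8)² = 6.16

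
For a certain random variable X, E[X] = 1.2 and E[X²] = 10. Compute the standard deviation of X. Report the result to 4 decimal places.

Var(X) = 10 − (1.2)² = 8.56
σ(X) = √8.56 ≈ 2.9257

2.9257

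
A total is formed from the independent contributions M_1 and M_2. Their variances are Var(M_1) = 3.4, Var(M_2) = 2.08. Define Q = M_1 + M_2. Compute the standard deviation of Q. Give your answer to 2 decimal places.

By independence, Var(Q) = (1)²Var(M_1) + (1)²Var(M_2)
= (1)²·3.4 + (1)²·2.08 = 5.48
SD(Q) = √5.48 ≈ 2.34

2.34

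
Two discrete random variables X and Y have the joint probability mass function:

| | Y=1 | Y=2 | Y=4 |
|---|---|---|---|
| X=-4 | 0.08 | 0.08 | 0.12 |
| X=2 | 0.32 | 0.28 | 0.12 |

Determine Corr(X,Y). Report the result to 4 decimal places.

E[X] = 0.32,  E[Y] = 2.08
E[XY] = -0.16
cov(X,Y) = E[XY] − E[X]E[Y] = -0.16 − (0.32)(2.08) = -0.8256
Var(X) = 7.2576,  Var(Y) = 1.3536
ρ = -0.8256 / √(7.2576·1.3536) ≈ -0.2634

-0.2634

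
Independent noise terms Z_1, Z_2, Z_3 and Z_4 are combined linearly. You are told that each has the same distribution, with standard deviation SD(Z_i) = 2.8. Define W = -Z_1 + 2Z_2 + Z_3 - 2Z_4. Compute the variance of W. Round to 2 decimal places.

V(Z_i) = (2.8)² = 7.84
By independence, V(W) = (-1)²V(Z_1) + (2)²V(Z_2) + (1)²V(Z_3) + (-2)²V(Z_4)
= (-1)²·7.84 + (2)²·7.84 + (1)²·7.84 + (-2)²·7.84 = 78.4

78.40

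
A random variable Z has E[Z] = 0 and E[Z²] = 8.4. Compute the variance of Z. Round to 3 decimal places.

8.400

var(Z) = 8.4 − (0)² = 8.4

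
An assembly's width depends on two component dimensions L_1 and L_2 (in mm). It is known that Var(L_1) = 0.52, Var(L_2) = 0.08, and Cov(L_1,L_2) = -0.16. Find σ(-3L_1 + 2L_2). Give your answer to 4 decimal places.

Var(-3L_1 + 2L_2) = (-3)²·Var(L_1) + (2)²·Var(L_2) + 2·(-3)·(2)·Cov(L_1,L_2)
= 9·0.52 + 4·0.08 + -12·-0.16 = 6.92
σ(-3L_1 + 2L_2) = √6.92 ≈ 2.6306

2.6306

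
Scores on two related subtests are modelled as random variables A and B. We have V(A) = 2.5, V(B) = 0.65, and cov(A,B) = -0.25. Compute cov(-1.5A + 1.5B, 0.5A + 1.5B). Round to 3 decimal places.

-0.038

cov(-1.5A + 1.5B, 0.5A + 1.5B) = (-1.5)(0.5)V(A) + (1.5)(1.5)V(B) + [(-1.5)(1.5) + (1.5)(0.5)]cov(A,B)
= -0.75·2.5 + 2.25·0.65 + -1.5·-0.25 = -0.0375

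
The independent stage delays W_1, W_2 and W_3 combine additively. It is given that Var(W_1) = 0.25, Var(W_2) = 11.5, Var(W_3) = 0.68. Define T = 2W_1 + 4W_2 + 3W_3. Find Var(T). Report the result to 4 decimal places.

By independence, Var(T) = (2)²Var(W_1) + (4)²Var(W_2) + (3)²Var(W_3)
= (2)²·0.25 + (4)²·11.5 + (3)²·0.68 = 191.12

191.1200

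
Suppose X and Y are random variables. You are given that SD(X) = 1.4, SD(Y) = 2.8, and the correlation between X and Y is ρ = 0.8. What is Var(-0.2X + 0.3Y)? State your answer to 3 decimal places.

Var(X) = (1.4)² = 1.96;  Var(Y) = (2.8)² = 7.84
Cov(X,Y) = ρ·SD(X)·SD(Y) = 0.8·1.4·2.8 = 3.136
Var(-0.2X + 0.3Y) = (-0.2)²·Var(X) + (0.3)²·Var(Y) + 2·(-0.2)·(0.3)·Cov(X,Y)
= 0.04·1.96 + 0.09·7.84 + -0.12·3.136 = 0.40768

0.408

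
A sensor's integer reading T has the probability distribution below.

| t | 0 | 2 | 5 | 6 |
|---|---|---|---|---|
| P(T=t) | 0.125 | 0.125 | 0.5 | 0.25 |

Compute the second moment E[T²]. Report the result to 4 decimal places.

E[T²] = (0)²(0.125) + (2)²(0.125) + (5)²(0.5) + (6)²(0.25) = 22

22.0000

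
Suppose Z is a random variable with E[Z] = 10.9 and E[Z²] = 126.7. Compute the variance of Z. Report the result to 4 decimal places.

Var(Z) = 126.7 − (10.9)² = 7.89

7.8900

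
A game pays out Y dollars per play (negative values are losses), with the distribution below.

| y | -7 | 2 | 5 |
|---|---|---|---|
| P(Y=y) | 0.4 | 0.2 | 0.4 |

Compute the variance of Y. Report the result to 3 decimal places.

E[Y] = (-7)(0.4) + (2)(0.2) + (5)(0.4) = -0.4
E[Y²] = (-7)²(0.4) + (2)²(0.2) + (5)²(0.4) = 30.4
V(Y) = E[Y²] − (E[Y])² = 30.4 − (-0.4)² = 30.24

30.240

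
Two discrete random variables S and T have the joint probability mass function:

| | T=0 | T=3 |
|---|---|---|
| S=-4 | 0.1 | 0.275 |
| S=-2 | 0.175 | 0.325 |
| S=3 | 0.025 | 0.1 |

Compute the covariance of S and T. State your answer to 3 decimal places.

E[S] = -2.125,  E[T] = 2.1
E[ST] = -4.35
cov(S,T) = E[ST] − E[S]E[T] = -4.35 − (-2.125)(2.1) = 0.1125

0.113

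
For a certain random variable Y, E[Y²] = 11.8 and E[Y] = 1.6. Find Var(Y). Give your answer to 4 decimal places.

Var(Y) = 11.8 − (1.6)² = 9.24

9.2400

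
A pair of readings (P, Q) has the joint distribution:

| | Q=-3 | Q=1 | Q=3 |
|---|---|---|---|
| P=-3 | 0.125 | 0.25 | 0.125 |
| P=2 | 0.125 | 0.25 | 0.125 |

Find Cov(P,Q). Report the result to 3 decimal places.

E[P] = -0.5,  E[Q] = 0.5
E[PQ] = -0.25
Cov(P,Q) = E[PQ] − E[P]E[Q] = -0.25 − (-0.5)(0.5) = 0

0.000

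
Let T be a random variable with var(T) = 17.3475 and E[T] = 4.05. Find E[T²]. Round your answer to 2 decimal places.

33.75

E[T²] = var(T) + (E[T])² = 17.3475 + (4.05)² = 33.75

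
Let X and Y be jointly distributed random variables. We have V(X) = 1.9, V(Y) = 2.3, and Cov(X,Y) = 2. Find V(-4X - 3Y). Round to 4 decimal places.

V(-4X - 3Y) = (-4)²·V(X) + (-3)²·V(Y) + 2·(-4)·(-3)·Cov(X,Y)
= 16·1.9 + 9·2.3 + 24·2 = 99.1

99.1000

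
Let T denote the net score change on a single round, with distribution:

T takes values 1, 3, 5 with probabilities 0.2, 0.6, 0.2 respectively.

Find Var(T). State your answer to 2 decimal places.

1.60

E[T] = (1)(0.2) + (3)(0.6) + (5)(0.2) = 3
E[T²] = (1)²(0.2) + (3)²(0.6) + (5)²(0.2) = 10.6
Var(T) = E[T²] − (E[T])² = 10.6 − (3)² = 1.6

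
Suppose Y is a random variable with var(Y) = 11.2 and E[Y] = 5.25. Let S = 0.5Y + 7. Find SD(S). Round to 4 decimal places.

1.6733

var(0.5Y + 7) = (0.5)²·11.2 = 2.8
SD(S) = √2.8 ≈ 1.6733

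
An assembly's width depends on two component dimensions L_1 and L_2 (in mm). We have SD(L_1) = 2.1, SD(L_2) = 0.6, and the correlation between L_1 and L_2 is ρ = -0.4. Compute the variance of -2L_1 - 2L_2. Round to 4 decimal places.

15.0480

var(L_1) = (2.1)² = 4.41;  var(L_2) = (0.6)² = 0.36
cov(L_1,L_2) = ρ·SD(L_1)·SD(L_2) = -0.4·2.1·0.6 = -0.504
var(-2L_1 - 2L_2) = (-2)²·var(L_1) + (-2)²·var(L_2) + 2·(-2)·(-2)·cov(L_1,L_2)
= 4·4.41 + 4·0.36 + 8·-0.504 = 15.048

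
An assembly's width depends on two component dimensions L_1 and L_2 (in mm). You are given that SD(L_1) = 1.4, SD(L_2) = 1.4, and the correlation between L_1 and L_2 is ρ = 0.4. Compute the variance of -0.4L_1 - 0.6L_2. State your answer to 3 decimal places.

Var(L_1) = (1.4)² = 1.96;  Var(L_2) = (1.4)² = 1.96
Cov(L_1,L_2) = ρ·SD(L_1)·SD(L_2) = 0.4·1.4·1.4 = 0.784
Var(-0.4L_1 - 0.6L_2) = (-0.4)²·Var(L_1) + (-0.6)²·Var(L_2) + 2·(-0.4)·(-0.6)·Cov(L_1,L_2)
= 0.16·1.96 + 0.36·1.96 + 0.48·0.784 = 1.39552

1.396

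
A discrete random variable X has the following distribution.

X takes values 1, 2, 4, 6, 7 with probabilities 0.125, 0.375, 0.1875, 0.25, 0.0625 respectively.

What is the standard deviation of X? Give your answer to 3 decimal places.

1.999

E[X] = (1)(0.125) + (2)(0.375) + (4)(0.1875) + (6)(0.25) + (7)(0.0625) = 3.5625
E[X²] = (1)²(0.125) + (2)²(0.375) + (4)²(0.1875) + (6)²(0.25) + (7)²(0.0625) = 16.6875
var(X) = E[X²] − (E[X])² = 16.6875 − (3.5625)² = 3.99609375
sd(X) = √3.99609375 ≈ 1.999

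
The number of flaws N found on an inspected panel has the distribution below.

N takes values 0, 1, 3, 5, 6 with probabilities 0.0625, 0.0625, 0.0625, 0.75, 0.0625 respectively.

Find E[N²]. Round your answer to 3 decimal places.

E[N²] = (0)²(0.0625) + (1)²(0.0625) + (3)²(0.0625) + (5)²(0.75) + (6)²(0.0625) = 21.625

21.625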